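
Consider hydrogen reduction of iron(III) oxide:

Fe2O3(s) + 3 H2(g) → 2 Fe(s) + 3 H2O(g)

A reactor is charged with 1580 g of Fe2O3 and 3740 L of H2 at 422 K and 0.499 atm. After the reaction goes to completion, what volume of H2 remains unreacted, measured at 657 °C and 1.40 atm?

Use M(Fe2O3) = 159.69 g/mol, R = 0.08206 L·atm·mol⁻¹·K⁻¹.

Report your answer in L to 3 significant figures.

n(Fe2O3) = 1580 / 159.69 = 9.894 mol
n(H2) = PV/RT = (0.499 × 3740) / (0.08206 × 422) = 53.89 mol
For 9.894 mol Fe2O3, stoichiometry requires (3/1) × 9.894 = 29.68 mol H2; 53.89 mol is available, so Fe2O3 is limiting.
n(H2) consumed = (3/1) × 9.894 = 29.68 mol; remaining = 53.89 − 29.68 = 24.21 mol
V(H2) = nRT/P = 24.21 × 0.08206 × 930.15 / 1.40 = 1320 L

1320 L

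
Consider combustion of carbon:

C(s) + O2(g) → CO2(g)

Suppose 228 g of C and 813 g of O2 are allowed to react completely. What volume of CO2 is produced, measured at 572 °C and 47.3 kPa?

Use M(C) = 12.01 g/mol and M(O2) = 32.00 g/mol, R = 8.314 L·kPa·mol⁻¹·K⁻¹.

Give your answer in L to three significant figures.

n(C) = 228 / 12.01 = 18.98 mol
n(O2) = 813 / 32.00 = 25.41 mol
For 18.98 mol C, stoichiometry requires (1/1) × 18.98 = 18.98 mol O2; 25.41 mol is available, so C is limiting.
n(CO2) = (1/1) × 18.98 = 18.98 mol
V(CO2) = nRT/P = 18.98 × 8.314 × 845.15 / 47.3 = 2820 L

2820 L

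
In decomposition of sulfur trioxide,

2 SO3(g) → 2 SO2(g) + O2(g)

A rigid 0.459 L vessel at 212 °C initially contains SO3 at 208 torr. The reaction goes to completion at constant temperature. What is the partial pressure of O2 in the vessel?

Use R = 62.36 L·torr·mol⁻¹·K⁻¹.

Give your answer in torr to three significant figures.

n(SO3)₀ = PV/RT = (208 × 0.459) / (62.36 × 485.15) = 0.003156 mol
n(O2) = (1/2) × 0.003156 = 0.001578 mol
P(O2) = nRT/V = 0.001578 × 62.36 × 485.15 / 0.459 = 104.0 torr

104 torr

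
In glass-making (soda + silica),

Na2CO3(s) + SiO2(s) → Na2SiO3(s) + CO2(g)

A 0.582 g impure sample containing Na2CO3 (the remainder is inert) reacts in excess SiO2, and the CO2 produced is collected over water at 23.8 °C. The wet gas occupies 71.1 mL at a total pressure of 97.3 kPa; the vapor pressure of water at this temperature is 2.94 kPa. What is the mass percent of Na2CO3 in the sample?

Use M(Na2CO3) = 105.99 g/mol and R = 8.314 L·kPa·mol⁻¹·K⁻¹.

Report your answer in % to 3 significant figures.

49.5 %

P(CO2) = 97.3 − 2.94 = 94.36 kPa
n(CO2) = PV/RT = (94.36 × 0.07110) / (8.314 × 296.95) = 0.002717 mol
n(Na2CO3) = (1/1) × 0.002717 = 0.002717 mol
m(Na2CO3) = 0.002717 × 105.99 = 0.2880 g
%Na2CO3 = 0.2880 / 0.582 × 100 = 49.48%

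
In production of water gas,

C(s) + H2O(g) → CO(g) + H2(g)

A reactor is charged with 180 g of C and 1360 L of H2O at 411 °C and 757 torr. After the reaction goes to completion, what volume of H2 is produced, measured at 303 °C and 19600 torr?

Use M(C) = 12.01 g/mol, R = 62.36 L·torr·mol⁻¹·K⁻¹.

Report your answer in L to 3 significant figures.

27.5 L

n(C) = 180 / 12.01 = 14.99 mol
n(H2O) = PV/RT = (757 × 1360) / (62.36 × 684.15) = 24.13 mol
For 14.99 mol C, stoichiometry requires (1/1) × 14.99 = 14.99 mol H2O; 24.13 mol is available, so C is limiting.
n(H2) = (1/1) × 14.99 = 14.99 mol
V(H2) = nRT/P = 14.99 × 62.36 × 576.15 / 19600 = 27.48 L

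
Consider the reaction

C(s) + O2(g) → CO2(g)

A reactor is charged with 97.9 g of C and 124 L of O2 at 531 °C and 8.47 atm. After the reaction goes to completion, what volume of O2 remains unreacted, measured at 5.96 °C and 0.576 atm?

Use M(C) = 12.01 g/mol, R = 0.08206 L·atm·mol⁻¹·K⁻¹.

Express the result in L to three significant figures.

309 L

n(C) = 97.9 / 12.01 = 8.152 mol
n(O2) = PV/RT = (8.47 × 124) / (0.08206 × 804.15) = 15.92 mol
For 8.152 mol C, stoichiometry requires (1/1) × 8.152 = 8.152 mol O2; 15.92 mol is available, so C is limiting.
n(O2) consumed = (1/1) × 8.152 = 8.152 mol; remaining = 15.92 − 8.152 = 7.768 mol
V(O2) = nRT/P = 7.768 × 0.08206 × 279.11 / 0.576 = 308.9 L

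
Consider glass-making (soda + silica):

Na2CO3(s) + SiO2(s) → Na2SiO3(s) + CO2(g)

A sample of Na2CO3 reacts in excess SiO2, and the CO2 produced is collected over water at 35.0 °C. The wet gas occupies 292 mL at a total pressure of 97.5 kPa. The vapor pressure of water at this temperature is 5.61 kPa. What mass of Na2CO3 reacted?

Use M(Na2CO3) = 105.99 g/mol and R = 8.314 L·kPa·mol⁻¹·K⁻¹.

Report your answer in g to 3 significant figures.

P(CO2) = 97.5 − 5.61 = 91.89 kPa
n(CO2) = PV/RT = (91.89 × 0.2920) / (8.314 × 308.15) = 0.01047 mol
n(Na2CO3) = (1/1) × 0.01047 = 0.01047 mol
m(Na2CO3) = 0.01047 × 105.99 = 1.110 g

1.11 g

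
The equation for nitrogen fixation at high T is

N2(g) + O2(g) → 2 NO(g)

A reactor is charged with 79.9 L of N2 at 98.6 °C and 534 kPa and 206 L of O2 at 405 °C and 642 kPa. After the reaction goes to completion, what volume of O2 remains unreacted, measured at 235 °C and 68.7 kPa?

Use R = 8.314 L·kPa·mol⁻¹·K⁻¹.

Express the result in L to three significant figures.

594 L

n(N2) = PV/RT = (534 × 79.9) / (8.314 × 371.75) = 13.80 mol
n(O2) = PV/RT = (642 × 206) / (8.314 × 678.15) = 23.46 mol
For 13.80 mol N2, stoichiometry requires (1/1) × 13.80 = 13.80 mol O2; 23.46 mol is available, so N2 is limiting.
n(O2) consumed = (1/1) × 13.80 = 13.80 mol; remaining = 23.46 − 13.80 = 9.660 mol
V(O2) = nRT/P = 9.660 × 8.314 × 508.15 / 68.7 = 594.0 L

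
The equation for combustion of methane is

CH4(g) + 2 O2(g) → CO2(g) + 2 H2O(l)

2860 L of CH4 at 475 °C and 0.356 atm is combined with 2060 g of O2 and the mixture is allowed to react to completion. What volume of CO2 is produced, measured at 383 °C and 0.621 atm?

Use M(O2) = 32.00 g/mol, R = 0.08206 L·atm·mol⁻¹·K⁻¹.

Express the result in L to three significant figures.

1440 L

n(CH4) = PV/RT = (0.356 × 2860) / (0.08206 × 748.15) = 16.58 mol
n(O2) = 2060 / 32.00 = 64.38 mol
For 16.58 mol CH4, stoichiometry requires (2/1) × 16.58 = 33.16 mol O2; 64.38 mol is available, so CH4 is limiting.
n(CO2) = (1/1) × 16.58 = 16.58 mol
V(CO2) = nRT/P = 16.58 × 0.08206 × 656.15 / 0.621 = 1438 L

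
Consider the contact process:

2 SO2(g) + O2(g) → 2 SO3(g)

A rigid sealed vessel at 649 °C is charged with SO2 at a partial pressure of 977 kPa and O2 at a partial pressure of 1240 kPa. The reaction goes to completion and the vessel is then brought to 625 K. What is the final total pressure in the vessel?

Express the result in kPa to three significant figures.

1170 kPa

With V and T fixed, P_i ∝ n_i, so the mole ratios apply directly to partial pressures at 649 °C.
P(O2) required for 977 kPa of SO2 = (1/2) × 977 = 488.5 kPa; available 1240 kPa, so SO2 is limiting.
P(O2) remaining = 1240 − (1/2) × 977 = 751.5 kPa
P(gaseous products) = (2)/2 × 977 = 977.0 kPa
P_total at 649 °C = 751.5 + 977.0 = 1728 kPa
Scaling to 625 K: P = 1728 × 625/922.15 = 1171 kPa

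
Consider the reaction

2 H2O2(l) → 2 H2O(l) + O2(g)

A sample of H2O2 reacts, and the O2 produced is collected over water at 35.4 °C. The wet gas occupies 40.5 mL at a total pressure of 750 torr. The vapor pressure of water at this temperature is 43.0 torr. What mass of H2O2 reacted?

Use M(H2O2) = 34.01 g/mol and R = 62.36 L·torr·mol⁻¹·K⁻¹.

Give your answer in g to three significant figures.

0.101 g

P(O2) = 750 − 43.0 = 707.0 torr
n(O2) = PV/RT = (707.0 × 0.04050) / (62.36 × 308.55) = 0.001488 mol
n(H2O2) = (2/1) × 0.001488 = 0.002976 mol
m(H2O2) = 0.002976 × 34.01 = 0.1012 g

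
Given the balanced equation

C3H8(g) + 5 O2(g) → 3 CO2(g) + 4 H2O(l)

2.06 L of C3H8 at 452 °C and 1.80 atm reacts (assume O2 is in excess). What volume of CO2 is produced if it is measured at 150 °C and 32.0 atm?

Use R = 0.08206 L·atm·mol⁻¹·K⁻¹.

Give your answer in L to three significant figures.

0.203 L

n(C3H8) = PV/RT = (1.80 × 2.06) / (0.08206 × 725.15) = 0.06231 mol
n(CO2) = (3/1) × 0.06231 = 0.1869 mol
V = nRT/P = 0.1869 × 0.08206 × 423.15 / 32.0 = 0.2028 L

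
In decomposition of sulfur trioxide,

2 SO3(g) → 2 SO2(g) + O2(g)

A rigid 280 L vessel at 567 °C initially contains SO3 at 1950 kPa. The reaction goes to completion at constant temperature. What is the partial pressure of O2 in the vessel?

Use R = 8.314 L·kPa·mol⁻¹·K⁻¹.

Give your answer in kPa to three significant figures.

975 kPa

n(SO3)₀ = PV/RT = (1950 × 280) / (8.314 × 840.15) = 78.17 mol
n(O2) = (1/2) × 78.17 = 39.09 mol
P(O2) = nRT/V = 39.09 × 8.314 × 840.15 / 280 = 975.2 kPa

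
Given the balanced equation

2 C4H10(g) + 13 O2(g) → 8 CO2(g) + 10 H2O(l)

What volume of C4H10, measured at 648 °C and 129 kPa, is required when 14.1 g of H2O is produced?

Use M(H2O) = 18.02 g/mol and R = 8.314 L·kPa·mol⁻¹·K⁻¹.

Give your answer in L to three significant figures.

n(H2O) = 14.10 / 18.02 = 0.7825 mol
n(C4H10) = (2/10) × 0.7825 = 0.1565 mol
V = nRT/P = 0.1565 × 8.314 × 921.15 / 129 = 9.291 L

9.29 L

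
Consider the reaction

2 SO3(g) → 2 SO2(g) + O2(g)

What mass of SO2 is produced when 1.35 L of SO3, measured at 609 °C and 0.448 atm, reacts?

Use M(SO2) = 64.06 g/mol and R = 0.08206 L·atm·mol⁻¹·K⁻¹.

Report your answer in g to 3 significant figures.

n(SO3) = PV/RT = (0.448 × 1.35) / (0.08206 × 882.15) = 0.008355 mol
n(SO2) = (2/2) × 0.008355 = 0.008355 mol
m(SO2) = 0.008355 × 64.06 = 0.5352 g

0.535 g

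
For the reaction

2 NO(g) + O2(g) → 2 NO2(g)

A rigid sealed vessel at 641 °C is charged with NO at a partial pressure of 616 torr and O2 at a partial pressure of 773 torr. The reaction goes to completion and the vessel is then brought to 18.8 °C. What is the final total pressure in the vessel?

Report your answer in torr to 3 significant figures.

Because the vessel is rigid and T is held at 641 °C, work the stoichiometry in partial pressures (P_i = n_iRT/V).
P(O2) required for 616 torr of NO = (1/2) × 616 = 308.0 torr; available 773 torr, so NO is limiting.
P(O2) remaining = 773 − (1/2) × 616 = 465.0 torr
P(gaseous products) = (2)/2 × 616 = 616.0 torr
P_total at 641 °C = 465.0 + 616.0 = 1081 torr
Scaling to 18.8 °C: P = 1081 × 291.95/914.15 = 345.2 torr

345 torr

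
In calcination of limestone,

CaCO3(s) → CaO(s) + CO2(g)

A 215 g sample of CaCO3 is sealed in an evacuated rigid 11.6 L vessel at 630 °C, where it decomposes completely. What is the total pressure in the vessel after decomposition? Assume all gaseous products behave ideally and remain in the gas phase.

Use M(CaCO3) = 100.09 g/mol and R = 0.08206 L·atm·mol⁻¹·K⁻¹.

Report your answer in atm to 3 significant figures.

13.7 atm

n(CaCO3) = 215 / 100.09 = 2.148 mol
n(gas produced) = (1/1) × 2.148 = 2.148 mol
P = nRT/V = 2.148 × 0.08206 × 903.15 / 11.6 = 13.72 atm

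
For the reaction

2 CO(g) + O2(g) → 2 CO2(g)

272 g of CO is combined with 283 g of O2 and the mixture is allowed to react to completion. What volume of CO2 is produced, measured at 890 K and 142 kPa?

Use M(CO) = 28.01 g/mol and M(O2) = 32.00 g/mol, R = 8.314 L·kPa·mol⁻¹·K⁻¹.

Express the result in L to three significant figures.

506 L

n(CO) = 272 / 28.01 = 9.711 mol
n(O2) = 283 / 32.00 = 8.844 mol
For 9.711 mol CO, stoichiometry requires (1/2) × 9.711 = 4.856 mol O2; 8.844 mol is available, so CO is limiting.
n(CO2) = (2/2) × 9.711 = 9.711 mol
V(CO2) = nRT/P = 9.711 × 8.314 × 890 / 142 = 506.0 L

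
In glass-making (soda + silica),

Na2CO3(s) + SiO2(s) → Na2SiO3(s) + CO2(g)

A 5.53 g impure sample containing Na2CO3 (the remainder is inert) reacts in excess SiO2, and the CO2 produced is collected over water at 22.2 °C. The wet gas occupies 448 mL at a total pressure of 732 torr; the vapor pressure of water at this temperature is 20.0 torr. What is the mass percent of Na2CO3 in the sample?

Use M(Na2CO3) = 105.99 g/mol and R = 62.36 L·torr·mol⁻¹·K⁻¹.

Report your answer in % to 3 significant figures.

33.2 %

P(CO2) = 732 − 20.0 = 712.0 torr
n(CO2) = PV/RT = (712.0 × 0.4480) / (62.36 × 295.35) = 0.01732 mol
n(Na2CO3) = (1/1) × 0.01732 = 0.01732 mol
m(Na2CO3) = 0.01732 × 105.99 = 1.836 g
%Na2CO3 = 1.836 / 5.53 × 100 = 33.20%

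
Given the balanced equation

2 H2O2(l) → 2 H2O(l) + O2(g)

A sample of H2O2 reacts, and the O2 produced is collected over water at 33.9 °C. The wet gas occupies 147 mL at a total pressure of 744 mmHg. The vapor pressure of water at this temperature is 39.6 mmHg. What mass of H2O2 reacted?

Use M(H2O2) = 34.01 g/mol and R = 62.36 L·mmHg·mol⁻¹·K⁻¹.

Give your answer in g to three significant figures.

0.368 g

P(O2) = 744 − 39.6 = 704.4 mmHg
n(O2) = PV/RT = (704.4 × 0.1470) / (62.36 × 307.05) = 0.005408 mol
n(H2O2) = (2/1) × 0.005408 = 0.01082 mol
m(H2O2) = 0.01082 × 34.01 = 0.3680 g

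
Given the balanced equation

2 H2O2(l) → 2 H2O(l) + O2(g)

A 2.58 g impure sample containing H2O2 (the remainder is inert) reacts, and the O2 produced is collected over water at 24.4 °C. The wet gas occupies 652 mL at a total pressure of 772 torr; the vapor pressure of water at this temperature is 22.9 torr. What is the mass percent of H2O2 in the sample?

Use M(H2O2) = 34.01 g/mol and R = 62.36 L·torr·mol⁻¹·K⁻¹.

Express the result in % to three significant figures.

P(O2) = 772 − 22.9 = 749.1 torr
n(O2) = PV/RT = (749.1 × 0.6520) / (62.36 × 297.55) = 0.02632 mol
n(H2O2) = (2/1) × 0.02632 = 0.05264 mol
m(H2O2) = 0.05264 × 34.01 = 1.790 g
%H2O2 = 1.790 / 2.58 × 100 = 69.38%

69.4 %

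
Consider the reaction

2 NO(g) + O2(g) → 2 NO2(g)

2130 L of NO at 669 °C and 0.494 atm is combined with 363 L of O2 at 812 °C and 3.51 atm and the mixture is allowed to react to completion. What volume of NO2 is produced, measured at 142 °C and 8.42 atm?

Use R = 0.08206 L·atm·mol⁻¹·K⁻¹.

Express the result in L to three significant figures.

55.1 L

n(NO) = PV/RT = (0.494 × 2130) / (0.08206 × 942.15) = 13.61 mol
n(O2) = PV/RT = (3.51 × 363) / (0.08206 × 1085.15) = 14.31 mol
For 13.61 mol NO, stoichiometry requires (1/2) × 13.61 = 6.805 mol O2; 14.31 mol is available, so NO is limiting.
n(NO2) = (2/2) × 13.61 = 13.61 mol
V(NO2) = nRT/P = 13.61 × 0.08206 × 415.15 / 8.42 = 55.07 L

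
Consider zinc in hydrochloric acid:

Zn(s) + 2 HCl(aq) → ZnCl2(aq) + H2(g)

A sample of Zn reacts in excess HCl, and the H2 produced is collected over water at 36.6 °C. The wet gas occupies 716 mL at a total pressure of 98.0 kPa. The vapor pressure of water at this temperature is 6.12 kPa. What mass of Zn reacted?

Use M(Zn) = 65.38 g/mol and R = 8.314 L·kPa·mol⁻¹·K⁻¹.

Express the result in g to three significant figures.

P(H2) = 98.0 − 6.12 = 91.88 kPa
n(H2) = PV/RT = (91.88 × 0.7160) / (8.314 × 309.75) = 0.02555 mol
n(Zn) = (1/1) × 0.02555 = 0.02555 mol
m(Zn) = 0.02555 × 65.38 = 1.670 g

1.67 g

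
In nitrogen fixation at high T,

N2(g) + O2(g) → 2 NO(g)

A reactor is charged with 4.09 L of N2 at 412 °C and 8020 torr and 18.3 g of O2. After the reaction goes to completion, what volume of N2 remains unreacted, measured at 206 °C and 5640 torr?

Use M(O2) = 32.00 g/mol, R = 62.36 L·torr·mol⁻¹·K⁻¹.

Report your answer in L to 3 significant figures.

1.04 L

n(N2) = PV/RT = (8020 × 4.09) / (62.36 × 685.15) = 0.7677 mol
n(O2) = 18.3 / 32.00 = 0.5719 mol
For 0.7677 mol N2, stoichiometry requires (1/1) × 0.7677 = 0.7677 mol O2; 0.5719 mol is available, so O2 is limiting.
n(N2) consumed = (1/1) × 0.5719 = 0.5719 mol; remaining = 0.7677 − 0.5719 = 0.1958 mol
V(N2) = nRT/P = 0.1958 × 62.36 × 479.15 / 5640 = 1.037 L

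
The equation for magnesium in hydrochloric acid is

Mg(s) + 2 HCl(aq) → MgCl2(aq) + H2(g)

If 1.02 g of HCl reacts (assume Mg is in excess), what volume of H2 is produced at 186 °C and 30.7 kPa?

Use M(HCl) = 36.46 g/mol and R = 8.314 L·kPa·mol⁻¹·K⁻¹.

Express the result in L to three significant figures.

1.74 L

n(HCl) = 1.020 / 36.46 = 0.02798 mol
n(H2) = (1/2) × 0.02798 = 0.01399 mol
V = nRT/P = 0.01399 × 8.314 × 459.15 / 30.7 = 1.740 L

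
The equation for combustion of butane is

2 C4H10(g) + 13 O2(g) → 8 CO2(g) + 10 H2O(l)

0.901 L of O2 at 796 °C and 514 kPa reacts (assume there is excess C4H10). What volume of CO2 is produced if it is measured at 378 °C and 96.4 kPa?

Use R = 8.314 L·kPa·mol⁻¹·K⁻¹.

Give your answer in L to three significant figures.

1.80 L

n(O2) = PV/RT = (514 × 0.901) / (8.314 × 1069.15) = 0.05210 mol
n(CO2) = (8/13) × 0.05210 = 0.03206 mol
V = nRT/P = 0.03206 × 8.314 × 651.15 / 96.4 = 1.800 L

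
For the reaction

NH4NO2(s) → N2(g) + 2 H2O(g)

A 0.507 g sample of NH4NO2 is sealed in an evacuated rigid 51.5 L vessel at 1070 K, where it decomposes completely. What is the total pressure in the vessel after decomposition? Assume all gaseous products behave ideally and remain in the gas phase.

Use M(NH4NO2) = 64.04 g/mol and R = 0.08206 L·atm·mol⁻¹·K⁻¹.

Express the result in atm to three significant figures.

n(NH4NO2) = 0.507 / 64.04 = 0.007917 mol
n(gas produced) = (3/1) × 0.007917 = 0.02375 mol
P = nRT/V = 0.02375 × 0.08206 × 1070 / 51.5 = 0.04049 atm

0.0405 atm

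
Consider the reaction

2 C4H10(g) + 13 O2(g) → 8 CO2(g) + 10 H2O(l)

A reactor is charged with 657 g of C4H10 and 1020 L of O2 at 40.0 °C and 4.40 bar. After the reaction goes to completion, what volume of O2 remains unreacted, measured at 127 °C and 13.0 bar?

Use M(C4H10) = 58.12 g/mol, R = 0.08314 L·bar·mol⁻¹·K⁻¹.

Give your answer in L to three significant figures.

253 L

n(C4H10) = 657 / 58.12 = 11.30 mol
n(O2) = PV/RT = (4.40 × 1020) / (0.08314 × 313.15) = 172.4 mol
For 11.30 mol C4H10, stoichiometry requires (13/2) × 11.30 = 73.45 mol O2; 172.4 mol is available, so C4H10 is limiting.
n(O2) consumed = (13/2) × 11.30 = 73.45 mol; remaining = 172.4 − 73.45 = 98.95 mol
V(O2) = nRT/P = 98.95 × 0.08314 × 400.15 / 13.0 = 253.2 L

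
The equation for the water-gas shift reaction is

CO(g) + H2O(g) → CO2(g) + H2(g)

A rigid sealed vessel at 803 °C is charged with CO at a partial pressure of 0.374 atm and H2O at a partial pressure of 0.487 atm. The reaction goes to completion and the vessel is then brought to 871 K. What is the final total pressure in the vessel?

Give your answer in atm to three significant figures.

0.697 atm

Because the vessel is rigid and T is held at 803 °C, work the stoichiometry in partial pressures (P_i = n_iRT/V).
P(H2O) required for 0.374 atm of CO = (1/1) × 0.374 = 0.3740 atm; available 0.487 atm, so CO is limiting.
P(H2O) remaining = 0.487 − (1/1) × 0.374 = 0.1130 atm
P(gaseous products) = (1+1)/1 × 0.374 = 0.7480 atm
P_total at 803 °C = 0.1130 + 0.7480 = 0.8610 atm
Scaling to 871 K: P = 0.8610 × 871/1076.15 = 0.6969 atm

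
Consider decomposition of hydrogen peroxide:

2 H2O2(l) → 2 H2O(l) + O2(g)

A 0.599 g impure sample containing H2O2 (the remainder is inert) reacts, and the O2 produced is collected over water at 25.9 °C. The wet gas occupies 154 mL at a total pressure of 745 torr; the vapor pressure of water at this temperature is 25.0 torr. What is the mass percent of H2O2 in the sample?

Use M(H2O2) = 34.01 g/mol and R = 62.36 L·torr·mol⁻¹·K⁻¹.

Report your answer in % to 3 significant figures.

P(O2) = 745 − 25.0 = 720.0 torr
n(O2) = PV/RT = (720.0 × 0.1540) / (62.36 × 299.05) = 0.005946 mol
n(H2O2) = (2/1) × 0.005946 = 0.01189 mol
m(H2O2) = 0.01189 × 34.01 = 0.4044 g
%H2O2 = 0.4044 / 0.599 × 100 = 67.51%

67.5 %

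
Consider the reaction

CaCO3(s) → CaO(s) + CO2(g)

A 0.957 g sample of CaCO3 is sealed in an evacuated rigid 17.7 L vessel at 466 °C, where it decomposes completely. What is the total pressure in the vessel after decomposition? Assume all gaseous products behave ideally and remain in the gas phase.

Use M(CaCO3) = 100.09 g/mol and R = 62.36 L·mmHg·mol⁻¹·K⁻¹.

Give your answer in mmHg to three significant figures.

n(CaCO3) = 0.957 / 100.09 = 0.009561 mol
n(gas produced) = (1/1) × 0.009561 = 0.009561 mol
P = nRT/V = 0.009561 × 62.36 × 739.15 / 17.7 = 24.90 mmHg

24.9 mmHg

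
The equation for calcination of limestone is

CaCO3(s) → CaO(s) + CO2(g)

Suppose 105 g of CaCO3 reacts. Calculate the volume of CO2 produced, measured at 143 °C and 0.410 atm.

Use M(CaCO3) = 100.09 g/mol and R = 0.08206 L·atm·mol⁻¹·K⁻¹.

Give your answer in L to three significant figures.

n(CaCO3) = 105.0 / 100.09 = 1.049 mol
n(CO2) = (1/1) × 1.049 = 1.049 mol
V = nRT/P = 1.049 × 0.08206 × 416.15 / 0.410 = 87.37 L

87.4 L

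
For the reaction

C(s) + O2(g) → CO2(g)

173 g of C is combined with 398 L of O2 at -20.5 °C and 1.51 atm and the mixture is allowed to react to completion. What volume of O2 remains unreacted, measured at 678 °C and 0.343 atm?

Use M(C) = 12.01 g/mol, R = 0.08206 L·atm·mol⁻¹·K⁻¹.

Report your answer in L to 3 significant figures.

n(C) = 173 / 12.01 = 14.40 mol
n(O2) = PV/RT = (1.51 × 398) / (0.08206 × 252.65) = 28.99 mol
For 14.40 mol C, stoichiometry requires (1/1) × 14.40 = 14.40 mol O2; 28.99 mol is available, so C is limiting.
n(O2) consumed = (1/1) × 14.40 = 14.40 mol; remaining = 28.99 − 14.40 = 14.59 mol
V(O2) = nRT/P = 14.59 × 0.08206 × 951.15 / 0.343 = 3320 L

3320 L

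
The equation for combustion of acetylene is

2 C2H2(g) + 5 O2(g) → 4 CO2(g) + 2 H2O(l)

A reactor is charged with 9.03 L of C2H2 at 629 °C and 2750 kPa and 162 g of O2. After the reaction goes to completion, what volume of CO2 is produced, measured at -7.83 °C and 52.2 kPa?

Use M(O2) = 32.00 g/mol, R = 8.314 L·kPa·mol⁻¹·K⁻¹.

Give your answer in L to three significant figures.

171 L

n(C2H2) = PV/RT = (2750 × 9.03) / (8.314 × 902.15) = 3.311 mol
n(O2) = 162 / 32.00 = 5.062 mol
For 3.311 mol C2H2, stoichiometry requires (5/2) × 3.311 = 8.277 mol O2; 5.062 mol is available, so O2 is limiting.
n(CO2) = (4/5) × 5.062 = 4.050 mol
V(CO2) = nRT/P = 4.050 × 8.314 × 265.32 / 52.2 = 171.1 L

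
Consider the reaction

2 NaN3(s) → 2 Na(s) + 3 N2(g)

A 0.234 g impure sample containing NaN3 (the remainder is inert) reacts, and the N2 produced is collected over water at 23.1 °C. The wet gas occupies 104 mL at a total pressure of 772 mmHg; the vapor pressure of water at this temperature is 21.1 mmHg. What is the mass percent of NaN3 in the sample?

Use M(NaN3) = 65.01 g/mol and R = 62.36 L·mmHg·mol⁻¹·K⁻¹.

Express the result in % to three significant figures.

P(N2) = 772 − 21.1 = 750.9 mmHg
n(N2) = PV/RT = (750.9 × 0.1040) / (62.36 × 296.25) = 0.004227 mol
n(NaN3) = (2/3) × 0.004227 = 0.002818 mol
m(NaN3) = 0.002818 × 65.01 = 0.1832 g
%NaN3 = 0.1832 / 0.234 × 100 = 78.29%

78.3 %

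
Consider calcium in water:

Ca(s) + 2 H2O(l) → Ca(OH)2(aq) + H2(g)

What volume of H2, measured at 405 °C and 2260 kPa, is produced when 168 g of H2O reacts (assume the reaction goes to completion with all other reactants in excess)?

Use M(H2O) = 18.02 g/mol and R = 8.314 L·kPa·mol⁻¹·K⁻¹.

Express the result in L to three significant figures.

n(H2O) = 168.0 / 18.02 = 9.323 mol
n(H2) = (1/2) × 9.323 = 4.662 mol
V = nRT/P = 4.662 × 8.314 × 678.15 / 2260 = 11.63 L

11.6 L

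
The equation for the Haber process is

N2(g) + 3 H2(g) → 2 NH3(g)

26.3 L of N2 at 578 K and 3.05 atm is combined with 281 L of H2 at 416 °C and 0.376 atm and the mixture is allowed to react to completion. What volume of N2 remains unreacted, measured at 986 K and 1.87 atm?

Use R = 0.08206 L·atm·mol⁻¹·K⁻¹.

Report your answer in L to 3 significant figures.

n(N2) = PV/RT = (3.05 × 26.3) / (0.08206 × 578) = 1.691 mol
n(H2) = PV/RT = (0.376 × 281) / (0.08206 × 689.15) = 1.868 mol
For 1.691 mol N2, stoichiometry requires (3/1) × 1.691 = 5.073 mol H2; 1.868 mol is available, so H2 is limiting.
n(N2) consumed = (1/3) × 1.868 = 0.6227 mol; remaining = 1.691 − 0.6227 = 1.068 mol
V(N2) = nRT/P = 1.068 × 0.08206 × 986 / 1.87 = 46.21 L

46.2 L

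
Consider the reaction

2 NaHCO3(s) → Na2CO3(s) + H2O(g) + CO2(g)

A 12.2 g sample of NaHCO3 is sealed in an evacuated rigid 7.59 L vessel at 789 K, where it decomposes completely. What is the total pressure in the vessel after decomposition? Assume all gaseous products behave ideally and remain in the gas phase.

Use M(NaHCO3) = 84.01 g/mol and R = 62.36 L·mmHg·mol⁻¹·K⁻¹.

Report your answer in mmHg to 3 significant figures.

n(NaHCO3) = 12.2 / 84.01 = 0.1452 mol
n(gas produced) = (2/2) × 0.1452 = 0.1452 mol
P = nRT/V = 0.1452 × 62.36 × 789 / 7.59 = 941.3 mmHg

941 mmHg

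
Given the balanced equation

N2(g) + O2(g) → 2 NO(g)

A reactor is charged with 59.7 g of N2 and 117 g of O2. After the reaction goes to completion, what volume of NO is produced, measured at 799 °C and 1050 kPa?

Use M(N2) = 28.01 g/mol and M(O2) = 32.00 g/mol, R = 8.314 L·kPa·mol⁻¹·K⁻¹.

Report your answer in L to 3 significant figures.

36.2 L

n(N2) = 59.7 / 28.01 = 2.131 mol
n(O2) = 117 / 32.00 = 3.656 mol
For 2.131 mol N2, stoichiometry requires (1/1) × 2.131 = 2.131 mol O2; 3.656 mol is available, so N2 is limiting.
n(NO) = (2/1) × 2.131 = 4.262 mol
V(NO) = nRT/P = 4.262 × 8.314 × 1072.15 / 1050 = 36.18 L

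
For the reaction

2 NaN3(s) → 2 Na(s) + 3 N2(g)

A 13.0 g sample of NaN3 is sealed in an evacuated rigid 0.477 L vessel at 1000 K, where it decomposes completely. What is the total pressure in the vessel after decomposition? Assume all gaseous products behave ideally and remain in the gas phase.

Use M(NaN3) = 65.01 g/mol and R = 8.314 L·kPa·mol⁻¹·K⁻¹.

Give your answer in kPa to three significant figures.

5230 kPa

n(NaN3) = 13.0 / 65.01 = 0.2000 mol
n(gas produced) = (3/2) × 0.2000 = 0.3000 mol
P = nRT/V = 0.3000 × 8.314 × 1000 / 0.477 = 5229 kPa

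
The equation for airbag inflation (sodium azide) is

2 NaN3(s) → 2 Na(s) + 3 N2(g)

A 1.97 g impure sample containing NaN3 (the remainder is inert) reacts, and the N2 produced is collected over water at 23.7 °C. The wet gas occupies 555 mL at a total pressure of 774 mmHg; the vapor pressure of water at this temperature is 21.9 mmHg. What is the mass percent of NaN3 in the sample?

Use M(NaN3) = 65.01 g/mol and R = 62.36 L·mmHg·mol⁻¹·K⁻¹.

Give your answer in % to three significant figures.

49.6 %

P(N2) = 774 − 21.9 = 752.1 mmHg
n(N2) = PV/RT = (752.1 × 0.5550) / (62.36 × 296.85) = 0.02255 mol
n(NaN3) = (2/3) × 0.02255 = 0.01503 mol
m(NaN3) = 0.01503 × 65.01 = 0.9771 g
%NaN3 = 0.9771 / 1.97 × 100 = 49.60%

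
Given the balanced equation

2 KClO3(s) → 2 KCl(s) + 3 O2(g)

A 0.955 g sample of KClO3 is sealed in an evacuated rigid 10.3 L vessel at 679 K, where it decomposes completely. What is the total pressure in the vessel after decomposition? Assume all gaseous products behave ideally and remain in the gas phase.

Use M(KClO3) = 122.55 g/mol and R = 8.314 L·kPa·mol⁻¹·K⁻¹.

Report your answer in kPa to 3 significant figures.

6.41 kPa

n(KClO3) = 0.955 / 122.55 = 0.007793 mol
n(gas produced) = (3/2) × 0.007793 = 0.01169 mol
P = nRT/V = 0.01169 × 8.314 × 679 / 10.3 = 6.407 kPa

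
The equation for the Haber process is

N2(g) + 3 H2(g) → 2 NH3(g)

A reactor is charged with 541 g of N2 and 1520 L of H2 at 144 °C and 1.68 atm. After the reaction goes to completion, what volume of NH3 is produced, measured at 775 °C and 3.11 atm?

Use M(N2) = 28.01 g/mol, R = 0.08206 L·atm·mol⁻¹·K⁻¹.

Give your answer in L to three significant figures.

1070 L

n(N2) = 541 / 28.01 = 19.31 mol
n(H2) = PV/RT = (1.68 × 1520) / (0.08206 × 417.15) = 74.60 mol
For 19.31 mol N2, stoichiometry requires (3/1) × 19.31 = 57.93 mol H2; 74.60 mol is available, so N2 is limiting.
n(NH3) = (2/1) × 19.31 = 38.62 mol
V(NH3) = nRT/P = 38.62 × 0.08206 × 1048.15 / 3.11 = 1068 L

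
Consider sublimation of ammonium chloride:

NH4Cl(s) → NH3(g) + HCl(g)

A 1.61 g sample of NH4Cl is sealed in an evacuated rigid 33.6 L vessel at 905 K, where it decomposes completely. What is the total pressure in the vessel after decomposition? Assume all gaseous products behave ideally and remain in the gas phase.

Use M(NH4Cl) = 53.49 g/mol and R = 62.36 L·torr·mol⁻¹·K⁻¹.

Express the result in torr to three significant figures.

101 torr

n(NH4Cl) = 1.61 / 53.49 = 0.03010 mol
n(gas produced) = (2/1) × 0.03010 = 0.06020 mol
P = nRT/V = 0.06020 × 62.36 × 905 / 33.6 = 101.1 torr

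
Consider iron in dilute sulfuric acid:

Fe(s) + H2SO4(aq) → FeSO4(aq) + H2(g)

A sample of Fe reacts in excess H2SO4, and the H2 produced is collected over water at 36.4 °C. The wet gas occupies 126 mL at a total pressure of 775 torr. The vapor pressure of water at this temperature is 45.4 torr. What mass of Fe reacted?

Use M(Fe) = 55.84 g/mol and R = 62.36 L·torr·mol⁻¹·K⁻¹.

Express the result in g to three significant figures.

0.266 g

P(H2) = 775 − 45.4 = 729.6 torr
n(H2) = PV/RT = (729.6 × 0.1260) / (62.36 × 309.55) = 0.004762 mol
n(Fe) = (1/1) × 0.004762 = 0.004762 mol
m(Fe) = 0.004762 × 55.84 = 0.2659 g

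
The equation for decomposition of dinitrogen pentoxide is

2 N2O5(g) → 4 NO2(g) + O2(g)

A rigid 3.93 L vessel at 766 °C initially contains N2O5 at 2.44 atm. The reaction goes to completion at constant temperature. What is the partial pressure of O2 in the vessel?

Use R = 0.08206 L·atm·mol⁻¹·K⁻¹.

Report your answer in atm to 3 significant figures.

1.22 atm

n(N2O5)₀ = PV/RT = (2.44 × 3.93) / (0.08206 × 1039.15) = 0.1125 mol
n(O2) = (1/2) × 0.1125 = 0.05625 mol
P(O2) = nRT/V = 0.05625 × 0.08206 × 1039.15 / 3.93 = 1.221 atm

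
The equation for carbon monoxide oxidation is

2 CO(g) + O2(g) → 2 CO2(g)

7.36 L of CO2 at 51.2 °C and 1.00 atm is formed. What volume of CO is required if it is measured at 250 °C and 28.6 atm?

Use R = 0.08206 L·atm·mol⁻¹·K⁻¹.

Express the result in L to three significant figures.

n(CO2) = PV/RT = (1.00 × 7.36) / (0.08206 × 324.35) = 0.2765 mol
n(CO) = (2/2) × 0.2765 = 0.2765 mol
V = nRT/P = 0.2765 × 0.08206 × 523.15 / 28.6 = 0.4150 L

0.415 L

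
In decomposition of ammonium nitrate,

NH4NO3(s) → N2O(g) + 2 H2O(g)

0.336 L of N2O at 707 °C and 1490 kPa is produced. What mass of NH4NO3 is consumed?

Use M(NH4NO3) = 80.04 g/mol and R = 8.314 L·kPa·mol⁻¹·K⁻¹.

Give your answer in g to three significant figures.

n(N2O) = PV/RT = (1490 × 0.336) / (8.314 × 980.15) = 0.06144 mol
n(NH4NO3) = (1/1) × 0.06144 = 0.06144 mol
m(NH4NO3) = 0.06144 × 80.04 = 4.918 g

4.92 g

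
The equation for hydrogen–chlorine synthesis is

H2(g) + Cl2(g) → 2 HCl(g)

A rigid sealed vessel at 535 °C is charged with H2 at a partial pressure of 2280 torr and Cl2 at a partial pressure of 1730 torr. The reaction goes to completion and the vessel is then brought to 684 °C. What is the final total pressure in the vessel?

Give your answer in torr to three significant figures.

Because the vessel is rigid and T is held at 535 °C, work the stoichiometry in partial pressures (P_i = n_iRT/V).
P(Cl2) required for 2280 torr of H2 = (1/1) × 2280 = 2280 torr; available 1730 torr, so Cl2 is limiting.
P(H2) remaining = 2280 − (1/1) × 1730 = 550.0 torr
P(gaseous products) = (2)/1 × 1730 = 3460 torr
P_total at 535 °C = 550.0 + 3460 = 4010 torr
Scaling to 684 °C: P = 4010 × 957.15/808.15 = 4749 torr

4750 torr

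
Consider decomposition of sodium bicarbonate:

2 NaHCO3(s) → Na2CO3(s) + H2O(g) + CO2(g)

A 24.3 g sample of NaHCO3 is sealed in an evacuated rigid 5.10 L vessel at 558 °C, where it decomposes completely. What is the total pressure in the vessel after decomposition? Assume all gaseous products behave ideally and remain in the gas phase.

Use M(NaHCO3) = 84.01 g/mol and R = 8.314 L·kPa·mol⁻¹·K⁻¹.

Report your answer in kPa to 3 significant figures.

392 kPa

n(NaHCO3) = 24.3 / 84.01 = 0.2893 mol
n(gas produced) = (2/2) × 0.2893 = 0.2893 mol
P = nRT/V = 0.2893 × 8.314 × 831.15 / 5.10 = 392.0 kPa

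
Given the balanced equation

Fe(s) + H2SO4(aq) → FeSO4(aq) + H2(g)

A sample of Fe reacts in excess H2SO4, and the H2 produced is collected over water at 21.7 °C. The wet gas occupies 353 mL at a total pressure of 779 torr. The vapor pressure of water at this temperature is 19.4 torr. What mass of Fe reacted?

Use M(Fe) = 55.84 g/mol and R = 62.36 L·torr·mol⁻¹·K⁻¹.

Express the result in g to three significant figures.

0.814 g

P(H2) = 779 − 19.4 = 759.6 torr
n(H2) = PV/RT = (759.6 × 0.3530) / (62.36 × 294.85) = 0.01458 mol
n(Fe) = (1/1) × 0.01458 = 0.01458 mol
m(Fe) = 0.01458 × 55.84 = 0.8141 g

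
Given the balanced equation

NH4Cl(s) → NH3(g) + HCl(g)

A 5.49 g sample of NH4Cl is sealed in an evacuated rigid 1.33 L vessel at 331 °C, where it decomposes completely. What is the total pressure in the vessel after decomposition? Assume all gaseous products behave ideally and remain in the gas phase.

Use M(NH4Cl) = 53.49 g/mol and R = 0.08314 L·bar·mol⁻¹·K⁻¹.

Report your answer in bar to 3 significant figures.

7.75 bar

n(NH4Cl) = 5.49 / 53.49 = 0.1026 mol
n(gas produced) = (2/1) × 0.1026 = 0.2052 mol
P = nRT/V = 0.2052 × 0.08314 × 604.15 / 1.33 = 7.750 bar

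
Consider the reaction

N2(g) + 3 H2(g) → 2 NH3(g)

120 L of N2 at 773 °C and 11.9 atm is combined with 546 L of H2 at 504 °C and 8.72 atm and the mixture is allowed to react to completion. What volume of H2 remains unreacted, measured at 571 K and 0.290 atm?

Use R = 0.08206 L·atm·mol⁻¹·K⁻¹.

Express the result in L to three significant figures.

4000 L

n(N2) = PV/RT = (11.9 × 120) / (0.08206 × 1046.15) = 16.63 mol
n(H2) = PV/RT = (8.72 × 546) / (0.08206 × 777.15) = 74.66 mol
For 16.63 mol N2, stoichiometry requires (3/1) × 16.63 = 49.89 mol H2; 74.66 mol is available, so N2 is limiting.
n(H2) consumed = (3/1) × 16.63 = 49.89 mol; remaining = 74.66 − 49.89 = 24.77 mol
V(H2) = nRT/P = 24.77 × 0.08206 × 571 / 0.290 = 4002 L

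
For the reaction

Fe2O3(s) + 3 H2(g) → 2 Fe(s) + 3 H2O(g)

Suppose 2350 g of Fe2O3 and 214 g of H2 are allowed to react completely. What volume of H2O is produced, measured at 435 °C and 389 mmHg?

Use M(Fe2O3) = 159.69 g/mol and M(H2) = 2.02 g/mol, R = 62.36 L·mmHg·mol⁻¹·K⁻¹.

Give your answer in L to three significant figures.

5010 L

n(Fe2O3) = 2350 / 159.69 = 14.72 mol
n(H2) = 214 / 2.02 = 105.9 mol
For 14.72 mol Fe2O3, stoichiometry requires (3/1) × 14.72 = 44.16 mol H2; 105.9 mol is available, so Fe2O3 is limiting.
n(H2O) = (3/1) × 14.72 = 44.16 mol
V(H2O) = nRT/P = 44.16 × 62.36 × 708.15 / 389 = 5013 L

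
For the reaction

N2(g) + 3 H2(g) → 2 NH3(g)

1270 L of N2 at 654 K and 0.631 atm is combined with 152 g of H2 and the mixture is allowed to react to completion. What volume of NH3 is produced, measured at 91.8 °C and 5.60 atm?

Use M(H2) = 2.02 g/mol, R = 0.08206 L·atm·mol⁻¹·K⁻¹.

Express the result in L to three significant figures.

160 L

n(N2) = PV/RT = (0.631 × 1270) / (0.08206 × 654) = 14.93 mol
n(H2) = 152 / 2.02 = 75.25 mol
For 14.93 mol N2, stoichiometry requires (3/1) × 14.93 = 44.79 mol H2; 75.25 mol is available, so N2 is limiting.
n(NH3) = (2/1) × 14.93 = 29.86 mol
V(NH3) = nRT/P = 29.86 × 0.08206 × 364.95 / 5.60 = 159.7 L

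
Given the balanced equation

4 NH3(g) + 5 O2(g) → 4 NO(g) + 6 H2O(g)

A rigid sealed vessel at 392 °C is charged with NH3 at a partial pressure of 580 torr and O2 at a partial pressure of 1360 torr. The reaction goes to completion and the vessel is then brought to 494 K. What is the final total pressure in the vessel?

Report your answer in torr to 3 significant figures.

With V and T fixed, P_i ∝ n_i, so the mole ratios apply directly to partial pressures at 392 °C.
P(O2) required for 580 torr of NH3 = (5/4) × 580 = 725.0 torr; available 1360 torr, so NH3 is limiting.
P(O2) remaining = 1360 − (5/4) × 580 = 635.0 torr
P(gaseous products) = (4+6)/4 × 580 = 1450 torr
P_total at 392 °C = 635.0 + 1450 = 2085 torr
Scaling to 494 K: P = 2085 × 494/665.15 = 1549 torr

1550 torr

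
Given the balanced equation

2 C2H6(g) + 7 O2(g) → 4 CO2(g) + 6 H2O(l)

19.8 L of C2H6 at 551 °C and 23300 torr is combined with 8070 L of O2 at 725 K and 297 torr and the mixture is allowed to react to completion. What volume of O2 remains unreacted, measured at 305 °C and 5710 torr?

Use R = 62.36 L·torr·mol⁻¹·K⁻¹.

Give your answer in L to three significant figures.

n(C2H6) = PV/RT = (23300 × 19.8) / (62.36 × 824.15) = 8.977 mol
n(O2) = PV/RT = (297 × 8070) / (62.36 × 725) = 53.01 mol
For 8.977 mol C2H6, stoichiometry requires (7/2) × 8.977 = 31.42 mol O2; 53.01 mol is available, so C2H6 is limiting.
n(O2) consumed = (7/2) × 8.977 = 31.42 mol; remaining = 53.01 − 31.42 = 21.59 mol
V(O2) = nRT/P = 21.59 × 62.36 × 578.15 / 5710 = 136.3 L

136 L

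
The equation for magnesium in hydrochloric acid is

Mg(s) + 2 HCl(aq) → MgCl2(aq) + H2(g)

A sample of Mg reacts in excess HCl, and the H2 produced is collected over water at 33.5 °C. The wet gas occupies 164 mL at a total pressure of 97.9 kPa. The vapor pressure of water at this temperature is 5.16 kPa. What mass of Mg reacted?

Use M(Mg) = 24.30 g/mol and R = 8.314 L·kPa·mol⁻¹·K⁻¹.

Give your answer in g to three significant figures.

0.145 g

P(H2) = 97.9 − 5.16 = 92.74 kPa
n(H2) = PV/RT = (92.74 × 0.1640) / (8.314 × 306.65) = 0.005966 mol
n(Mg) = (1/1) × 0.005966 = 0.005966 mol
m(Mg) = 0.005966 × 24.30 = 0.1450 g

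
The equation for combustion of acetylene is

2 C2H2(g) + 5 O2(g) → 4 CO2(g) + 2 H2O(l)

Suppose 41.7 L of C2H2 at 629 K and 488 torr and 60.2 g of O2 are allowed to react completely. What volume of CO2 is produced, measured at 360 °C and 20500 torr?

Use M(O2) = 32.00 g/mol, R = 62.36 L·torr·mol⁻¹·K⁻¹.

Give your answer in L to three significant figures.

2.00 L

n(C2H2) = PV/RT = (488 × 41.7) / (62.36 × 629) = 0.5188 mol
n(O2) = 60.2 / 32.00 = 1.881 mol
For 0.5188 mol C2H2, stoichiometry requires (5/2) × 0.5188 = 1.297 mol O2; 1.881 mol is available, so C2H2 is limiting.
n(CO2) = (4/2) × 0.5188 = 1.038 mol
V(CO2) = nRT/P = 1.038 × 62.36 × 633.15 / 20500 = 1.999 L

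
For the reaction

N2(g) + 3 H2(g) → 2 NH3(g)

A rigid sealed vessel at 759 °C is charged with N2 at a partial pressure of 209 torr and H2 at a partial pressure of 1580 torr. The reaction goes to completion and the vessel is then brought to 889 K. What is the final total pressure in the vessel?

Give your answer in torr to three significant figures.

With V and T fixed, P_i ∝ n_i, so the mole ratios apply directly to partial pressures at 759 °C.
P(H2) required for 209 torr of N2 = (3/1) × 209 = 627.0 torr; available 1580 torr, so N2 is limiting.
P(H2) remaining = 1580 − (3/1) × 209 = 953.0 torr
P(gaseous products) = (2)/1 × 209 = 418.0 torr
P_total at 759 °C = 953.0 + 418.0 = 1371 torr
Scaling to 889 K: P = 1371 × 889/1032.15 = 1181 torr

1180 torr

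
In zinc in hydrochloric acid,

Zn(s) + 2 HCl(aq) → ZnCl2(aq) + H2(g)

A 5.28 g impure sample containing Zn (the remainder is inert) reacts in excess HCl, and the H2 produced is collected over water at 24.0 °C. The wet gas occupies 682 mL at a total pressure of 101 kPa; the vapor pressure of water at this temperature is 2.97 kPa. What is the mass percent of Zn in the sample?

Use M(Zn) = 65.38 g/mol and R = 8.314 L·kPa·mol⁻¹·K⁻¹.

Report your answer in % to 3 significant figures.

33.5 %

P(H2) = 101 − 2.97 = 98.03 kPa
n(H2) = PV/RT = (98.03 × 0.6820) / (8.314 × 297.15) = 0.02706 mol
n(Zn) = (1/1) × 0.02706 = 0.02706 mol
m(Zn) = 0.02706 × 65.38 = 1.769 g
%Zn = 1.769 / 5.28 × 100 = 33.50%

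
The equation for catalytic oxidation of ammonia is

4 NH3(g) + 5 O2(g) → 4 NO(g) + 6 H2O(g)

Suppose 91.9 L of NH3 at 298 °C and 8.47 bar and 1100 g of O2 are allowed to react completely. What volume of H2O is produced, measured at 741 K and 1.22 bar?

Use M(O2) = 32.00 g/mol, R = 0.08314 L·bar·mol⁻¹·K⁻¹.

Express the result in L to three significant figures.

1240 L

n(NH3) = PV/RT = (8.47 × 91.9) / (0.08314 × 571.15) = 16.39 mol
n(O2) = 1100 / 32.00 = 34.38 mol
For 16.39 mol NH3, stoichiometry requires (5/4) × 16.39 = 20.49 mol O2; 34.38 mol is available, so NH3 is limiting.
n(H2O) = (6/4) × 16.39 = 24.59 mol
V(H2O) = nRT/P = 24.59 × 0.08314 × 741 / 1.22 = 1242 L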